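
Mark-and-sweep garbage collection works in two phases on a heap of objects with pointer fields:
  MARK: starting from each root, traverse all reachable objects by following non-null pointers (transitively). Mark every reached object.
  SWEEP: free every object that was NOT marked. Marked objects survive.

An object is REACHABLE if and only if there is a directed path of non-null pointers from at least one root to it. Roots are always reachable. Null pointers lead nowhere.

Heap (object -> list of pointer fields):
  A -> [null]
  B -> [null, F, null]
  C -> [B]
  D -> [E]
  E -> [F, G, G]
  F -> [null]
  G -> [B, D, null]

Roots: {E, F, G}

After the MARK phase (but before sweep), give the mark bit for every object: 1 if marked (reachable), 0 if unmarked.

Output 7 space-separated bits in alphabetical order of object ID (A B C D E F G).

Roots: E F G
Mark E: refs=F G G, marked=E
Mark F: refs=null, marked=E F
Mark G: refs=B D null, marked=E F G
Mark B: refs=null F null, marked=B E F G
Mark D: refs=E, marked=B D E F G
Unmarked (collected): A C

Answer: 0 1 0 1 1 1 1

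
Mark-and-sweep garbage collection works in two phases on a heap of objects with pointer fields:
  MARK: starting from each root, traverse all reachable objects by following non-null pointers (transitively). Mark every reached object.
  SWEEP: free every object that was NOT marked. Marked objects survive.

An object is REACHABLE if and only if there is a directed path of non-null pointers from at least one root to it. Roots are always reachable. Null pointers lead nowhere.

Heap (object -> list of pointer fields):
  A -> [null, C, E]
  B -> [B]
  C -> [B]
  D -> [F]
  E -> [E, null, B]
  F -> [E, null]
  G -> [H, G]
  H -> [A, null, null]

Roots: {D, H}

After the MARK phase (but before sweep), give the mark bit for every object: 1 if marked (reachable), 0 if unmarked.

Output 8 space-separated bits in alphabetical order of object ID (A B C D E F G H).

Answer: 1 1 1 1 1 1 0 1

Derivation:
Roots: D H
Mark D: refs=F, marked=D
Mark H: refs=A null null, marked=D H
Mark F: refs=E null, marked=D F H
Mark A: refs=null C E, marked=A D F H
Mark E: refs=E null B, marked=A D E F H
Mark C: refs=B, marked=A C D E F H
Mark B: refs=B, marked=A B C D E F H
Unmarked (collected): G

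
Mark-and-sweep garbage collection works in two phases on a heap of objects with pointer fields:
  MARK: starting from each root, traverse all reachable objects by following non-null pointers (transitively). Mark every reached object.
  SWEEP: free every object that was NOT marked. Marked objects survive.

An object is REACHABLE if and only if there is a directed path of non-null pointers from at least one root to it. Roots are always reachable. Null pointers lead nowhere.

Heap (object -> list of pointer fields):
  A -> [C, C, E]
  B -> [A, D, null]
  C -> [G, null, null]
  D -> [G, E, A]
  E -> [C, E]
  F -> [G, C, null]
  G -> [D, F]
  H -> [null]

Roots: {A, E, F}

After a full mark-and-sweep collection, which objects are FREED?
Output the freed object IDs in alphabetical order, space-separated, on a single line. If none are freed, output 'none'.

Roots: A E F
Mark A: refs=C C E, marked=A
Mark E: refs=C E, marked=A E
Mark F: refs=G C null, marked=A E F
Mark C: refs=G null null, marked=A C E F
Mark G: refs=D F, marked=A C E F G
Mark D: refs=G E A, marked=A C D E F G
Unmarked (collected): B H

Answer: B H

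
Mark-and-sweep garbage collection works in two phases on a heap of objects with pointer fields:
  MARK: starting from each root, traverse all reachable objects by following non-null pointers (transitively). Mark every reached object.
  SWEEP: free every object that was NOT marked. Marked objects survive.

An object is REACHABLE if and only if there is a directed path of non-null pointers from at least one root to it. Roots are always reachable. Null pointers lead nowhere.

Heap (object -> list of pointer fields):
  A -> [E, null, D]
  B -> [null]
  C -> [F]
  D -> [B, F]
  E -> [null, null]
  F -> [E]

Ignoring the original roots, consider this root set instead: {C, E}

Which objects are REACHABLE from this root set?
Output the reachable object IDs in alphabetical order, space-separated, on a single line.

Roots: C E
Mark C: refs=F, marked=C
Mark E: refs=null null, marked=C E
Mark F: refs=E, marked=C E F
Unmarked (collected): A B D

Answer: C E F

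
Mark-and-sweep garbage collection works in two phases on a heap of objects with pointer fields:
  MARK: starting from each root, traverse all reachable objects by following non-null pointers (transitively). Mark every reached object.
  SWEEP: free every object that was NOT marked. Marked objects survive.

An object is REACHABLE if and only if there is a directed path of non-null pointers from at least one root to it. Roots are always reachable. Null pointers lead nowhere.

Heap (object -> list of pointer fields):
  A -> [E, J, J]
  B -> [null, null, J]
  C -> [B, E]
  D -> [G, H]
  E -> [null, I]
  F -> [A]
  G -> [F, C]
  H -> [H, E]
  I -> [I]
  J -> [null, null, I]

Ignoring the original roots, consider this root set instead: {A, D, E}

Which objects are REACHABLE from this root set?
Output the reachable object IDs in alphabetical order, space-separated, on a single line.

Roots: A D E
Mark A: refs=E J J, marked=A
Mark D: refs=G H, marked=A D
Mark E: refs=null I, marked=A D E
Mark J: refs=null null I, marked=A D E J
Mark G: refs=F C, marked=A D E G J
Mark H: refs=H E, marked=A D E G H J
Mark I: refs=I, marked=A D E G H I J
Mark F: refs=A, marked=A D E F G H I J
Mark C: refs=B E, marked=A C D E F G H I J
Mark B: refs=null null J, marked=A B C D E F G H I J
Unmarked (collected): (none)

Answer: A B C D E F G H I J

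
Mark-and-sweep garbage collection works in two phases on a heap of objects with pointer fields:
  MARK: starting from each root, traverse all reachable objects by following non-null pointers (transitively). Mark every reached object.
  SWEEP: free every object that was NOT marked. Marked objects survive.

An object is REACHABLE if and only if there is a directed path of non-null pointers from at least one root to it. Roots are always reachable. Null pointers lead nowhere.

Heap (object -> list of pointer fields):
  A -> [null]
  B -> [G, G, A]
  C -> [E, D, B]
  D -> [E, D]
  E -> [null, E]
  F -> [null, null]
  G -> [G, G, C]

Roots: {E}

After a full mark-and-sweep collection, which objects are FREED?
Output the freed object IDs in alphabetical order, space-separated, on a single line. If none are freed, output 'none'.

Answer: A B C D F G

Derivation:
Roots: E
Mark E: refs=null E, marked=E
Unmarked (collected): A B C D F G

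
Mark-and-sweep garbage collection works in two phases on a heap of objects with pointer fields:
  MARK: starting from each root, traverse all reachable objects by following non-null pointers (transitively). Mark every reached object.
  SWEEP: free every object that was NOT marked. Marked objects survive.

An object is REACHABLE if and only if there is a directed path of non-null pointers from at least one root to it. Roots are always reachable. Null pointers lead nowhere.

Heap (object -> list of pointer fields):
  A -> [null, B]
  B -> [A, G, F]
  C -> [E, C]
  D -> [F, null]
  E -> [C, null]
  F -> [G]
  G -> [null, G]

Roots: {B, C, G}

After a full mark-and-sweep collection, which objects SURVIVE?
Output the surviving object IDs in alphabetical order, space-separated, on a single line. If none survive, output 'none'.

Roots: B C G
Mark B: refs=A G F, marked=B
Mark C: refs=E C, marked=B C
Mark G: refs=null G, marked=B C G
Mark A: refs=null B, marked=A B C G
Mark F: refs=G, marked=A B C F G
Mark E: refs=C null, marked=A B C E F G
Unmarked (collected): D

Answer: A B C E F G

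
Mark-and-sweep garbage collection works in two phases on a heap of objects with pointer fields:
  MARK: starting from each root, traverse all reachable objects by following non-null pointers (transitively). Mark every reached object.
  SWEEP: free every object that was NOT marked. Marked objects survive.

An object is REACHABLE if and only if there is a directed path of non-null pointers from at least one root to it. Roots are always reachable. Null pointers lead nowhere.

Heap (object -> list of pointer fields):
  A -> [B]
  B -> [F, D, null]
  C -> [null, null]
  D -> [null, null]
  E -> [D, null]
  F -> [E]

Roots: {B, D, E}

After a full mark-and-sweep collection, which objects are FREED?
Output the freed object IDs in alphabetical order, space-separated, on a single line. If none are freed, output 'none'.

Roots: B D E
Mark B: refs=F D null, marked=B
Mark D: refs=null null, marked=B D
Mark E: refs=D null, marked=B D E
Mark F: refs=E, marked=B D E F
Unmarked (collected): A C

Answer: A C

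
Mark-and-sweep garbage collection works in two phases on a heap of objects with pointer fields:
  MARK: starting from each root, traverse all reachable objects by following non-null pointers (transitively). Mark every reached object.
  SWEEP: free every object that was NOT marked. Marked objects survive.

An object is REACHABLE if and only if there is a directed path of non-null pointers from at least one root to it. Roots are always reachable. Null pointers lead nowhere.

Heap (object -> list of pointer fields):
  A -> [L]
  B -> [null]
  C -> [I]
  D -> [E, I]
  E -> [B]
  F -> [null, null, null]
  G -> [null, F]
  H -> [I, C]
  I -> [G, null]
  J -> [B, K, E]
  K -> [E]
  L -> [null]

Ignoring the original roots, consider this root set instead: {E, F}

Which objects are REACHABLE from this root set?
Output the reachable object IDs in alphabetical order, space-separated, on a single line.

Roots: E F
Mark E: refs=B, marked=E
Mark F: refs=null null null, marked=E F
Mark B: refs=null, marked=B E F
Unmarked (collected): A C D G H I J K L

Answer: B E F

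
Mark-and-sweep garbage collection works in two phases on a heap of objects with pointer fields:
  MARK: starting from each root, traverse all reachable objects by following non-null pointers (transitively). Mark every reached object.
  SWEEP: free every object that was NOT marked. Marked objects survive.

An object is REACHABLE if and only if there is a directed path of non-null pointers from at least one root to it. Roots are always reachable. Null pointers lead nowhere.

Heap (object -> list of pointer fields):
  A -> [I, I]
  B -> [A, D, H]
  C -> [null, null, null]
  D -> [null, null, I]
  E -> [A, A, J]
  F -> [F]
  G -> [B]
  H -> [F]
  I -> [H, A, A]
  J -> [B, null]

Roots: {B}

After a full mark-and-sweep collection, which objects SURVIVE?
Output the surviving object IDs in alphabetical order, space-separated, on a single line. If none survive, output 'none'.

Roots: B
Mark B: refs=A D H, marked=B
Mark A: refs=I I, marked=A B
Mark D: refs=null null I, marked=A B D
Mark H: refs=F, marked=A B D H
Mark I: refs=H A A, marked=A B D H I
Mark F: refs=F, marked=A B D F H I
Unmarked (collected): C E G J

Answer: A B D F H I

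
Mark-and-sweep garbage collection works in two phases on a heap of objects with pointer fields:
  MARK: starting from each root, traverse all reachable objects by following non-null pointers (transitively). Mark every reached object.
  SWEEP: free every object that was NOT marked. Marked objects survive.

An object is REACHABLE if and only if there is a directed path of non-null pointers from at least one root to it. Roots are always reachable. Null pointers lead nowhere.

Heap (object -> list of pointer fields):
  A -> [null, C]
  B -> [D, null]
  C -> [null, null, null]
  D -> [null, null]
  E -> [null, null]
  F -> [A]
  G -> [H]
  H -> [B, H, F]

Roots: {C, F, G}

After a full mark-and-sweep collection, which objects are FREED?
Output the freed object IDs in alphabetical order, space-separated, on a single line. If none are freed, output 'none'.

Roots: C F G
Mark C: refs=null null null, marked=C
Mark F: refs=A, marked=C F
Mark G: refs=H, marked=C F G
Mark A: refs=null C, marked=A C F G
Mark H: refs=B H F, marked=A C F G H
Mark B: refs=D null, marked=A B C F G H
Mark D: refs=null null, marked=A B C D F G H
Unmarked (collected): E

Answer: E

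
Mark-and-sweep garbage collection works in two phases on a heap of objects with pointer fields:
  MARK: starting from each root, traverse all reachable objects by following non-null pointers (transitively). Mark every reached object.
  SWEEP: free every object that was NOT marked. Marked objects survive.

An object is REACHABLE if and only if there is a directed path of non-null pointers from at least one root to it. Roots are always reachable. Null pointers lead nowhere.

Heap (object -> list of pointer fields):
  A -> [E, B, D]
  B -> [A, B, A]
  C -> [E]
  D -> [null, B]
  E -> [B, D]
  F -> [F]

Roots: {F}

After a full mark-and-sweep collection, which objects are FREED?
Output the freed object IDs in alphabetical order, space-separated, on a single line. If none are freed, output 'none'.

Roots: F
Mark F: refs=F, marked=F
Unmarked (collected): A B C D E

Answer: A B C D E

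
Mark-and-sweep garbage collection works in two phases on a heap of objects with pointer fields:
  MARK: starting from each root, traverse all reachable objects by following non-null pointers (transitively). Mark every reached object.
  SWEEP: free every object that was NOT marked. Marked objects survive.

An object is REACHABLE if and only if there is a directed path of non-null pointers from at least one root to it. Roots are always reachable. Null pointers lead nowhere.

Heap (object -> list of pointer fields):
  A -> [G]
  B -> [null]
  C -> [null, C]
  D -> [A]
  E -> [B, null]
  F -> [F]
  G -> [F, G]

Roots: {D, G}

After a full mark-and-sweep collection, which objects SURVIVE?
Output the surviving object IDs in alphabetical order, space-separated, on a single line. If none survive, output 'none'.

Answer: A D F G

Derivation:
Roots: D G
Mark D: refs=A, marked=D
Mark G: refs=F G, marked=D G
Mark A: refs=G, marked=A D G
Mark F: refs=F, marked=A D F G
Unmarked (collected): B C E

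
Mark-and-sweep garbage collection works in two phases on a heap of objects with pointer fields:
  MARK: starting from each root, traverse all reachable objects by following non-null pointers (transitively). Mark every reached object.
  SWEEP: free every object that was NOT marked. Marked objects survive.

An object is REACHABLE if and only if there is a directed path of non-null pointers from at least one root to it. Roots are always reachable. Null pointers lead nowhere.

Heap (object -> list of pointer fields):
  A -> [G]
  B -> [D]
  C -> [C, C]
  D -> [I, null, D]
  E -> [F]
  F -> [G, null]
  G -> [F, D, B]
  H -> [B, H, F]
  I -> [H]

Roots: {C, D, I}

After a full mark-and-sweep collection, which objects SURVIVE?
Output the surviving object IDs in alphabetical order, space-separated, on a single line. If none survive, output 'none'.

Answer: B C D F G H I

Derivation:
Roots: C D I
Mark C: refs=C C, marked=C
Mark D: refs=I null D, marked=C D
Mark I: refs=H, marked=C D I
Mark H: refs=B H F, marked=C D H I
Mark B: refs=D, marked=B C D H I
Mark F: refs=G null, marked=B C D F H I
Mark G: refs=F D B, marked=B C D F G H I
Unmarked (collected): A E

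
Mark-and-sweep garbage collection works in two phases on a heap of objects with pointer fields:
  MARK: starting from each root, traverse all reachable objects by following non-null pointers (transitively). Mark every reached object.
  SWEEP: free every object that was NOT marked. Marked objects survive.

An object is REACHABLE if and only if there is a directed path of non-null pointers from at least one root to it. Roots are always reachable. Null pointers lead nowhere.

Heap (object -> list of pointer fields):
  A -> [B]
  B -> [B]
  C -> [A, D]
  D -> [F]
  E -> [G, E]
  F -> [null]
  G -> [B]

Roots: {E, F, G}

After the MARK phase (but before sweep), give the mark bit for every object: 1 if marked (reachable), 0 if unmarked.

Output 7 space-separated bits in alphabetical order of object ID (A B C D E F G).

Roots: E F G
Mark E: refs=G E, marked=E
Mark F: refs=null, marked=E F
Mark G: refs=B, marked=E F G
Mark B: refs=B, marked=B E F G
Unmarked (collected): A C D

Answer: 0 1 0 0 1 1 1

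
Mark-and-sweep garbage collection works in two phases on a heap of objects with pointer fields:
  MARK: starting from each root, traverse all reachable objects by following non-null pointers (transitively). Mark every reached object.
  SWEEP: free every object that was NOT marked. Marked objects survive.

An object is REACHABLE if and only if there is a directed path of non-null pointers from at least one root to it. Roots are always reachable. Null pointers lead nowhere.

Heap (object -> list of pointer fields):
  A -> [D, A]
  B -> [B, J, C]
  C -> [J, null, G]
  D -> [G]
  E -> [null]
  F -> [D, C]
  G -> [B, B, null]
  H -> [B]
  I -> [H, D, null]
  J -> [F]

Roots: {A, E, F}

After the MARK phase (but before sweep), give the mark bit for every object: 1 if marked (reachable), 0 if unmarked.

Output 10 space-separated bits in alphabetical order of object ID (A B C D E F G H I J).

Roots: A E F
Mark A: refs=D A, marked=A
Mark E: refs=null, marked=A E
Mark F: refs=D C, marked=A E F
Mark D: refs=G, marked=A D E F
Mark C: refs=J null G, marked=A C D E F
Mark G: refs=B B null, marked=A C D E F G
Mark J: refs=F, marked=A C D E F G J
Mark B: refs=B J C, marked=A B C D E F G J
Unmarked (collected): H I

Answer: 1 1 1 1 1 1 1 0 0 1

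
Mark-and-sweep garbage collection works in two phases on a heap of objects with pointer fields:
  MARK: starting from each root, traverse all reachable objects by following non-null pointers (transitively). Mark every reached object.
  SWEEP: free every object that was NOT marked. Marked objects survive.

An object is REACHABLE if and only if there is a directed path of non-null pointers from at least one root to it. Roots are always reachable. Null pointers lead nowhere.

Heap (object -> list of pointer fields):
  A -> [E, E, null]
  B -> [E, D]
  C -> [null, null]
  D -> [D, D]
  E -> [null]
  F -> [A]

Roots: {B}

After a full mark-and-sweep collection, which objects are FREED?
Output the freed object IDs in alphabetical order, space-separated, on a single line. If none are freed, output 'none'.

Roots: B
Mark B: refs=E D, marked=B
Mark E: refs=null, marked=B E
Mark D: refs=D D, marked=B D E
Unmarked (collected): A C F

Answer: A C F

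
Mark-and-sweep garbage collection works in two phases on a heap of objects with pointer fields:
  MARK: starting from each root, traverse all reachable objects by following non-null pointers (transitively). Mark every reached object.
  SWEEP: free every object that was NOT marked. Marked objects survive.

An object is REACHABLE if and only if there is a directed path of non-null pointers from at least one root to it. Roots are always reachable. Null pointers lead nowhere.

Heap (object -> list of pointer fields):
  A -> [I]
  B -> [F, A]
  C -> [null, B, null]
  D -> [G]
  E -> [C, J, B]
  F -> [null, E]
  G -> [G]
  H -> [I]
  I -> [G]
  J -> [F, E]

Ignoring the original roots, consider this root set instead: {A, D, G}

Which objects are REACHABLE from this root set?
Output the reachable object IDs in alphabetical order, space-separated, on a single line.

Roots: A D G
Mark A: refs=I, marked=A
Mark D: refs=G, marked=A D
Mark G: refs=G, marked=A D G
Mark I: refs=G, marked=A D G I
Unmarked (collected): B C E F H J

Answer: A D G I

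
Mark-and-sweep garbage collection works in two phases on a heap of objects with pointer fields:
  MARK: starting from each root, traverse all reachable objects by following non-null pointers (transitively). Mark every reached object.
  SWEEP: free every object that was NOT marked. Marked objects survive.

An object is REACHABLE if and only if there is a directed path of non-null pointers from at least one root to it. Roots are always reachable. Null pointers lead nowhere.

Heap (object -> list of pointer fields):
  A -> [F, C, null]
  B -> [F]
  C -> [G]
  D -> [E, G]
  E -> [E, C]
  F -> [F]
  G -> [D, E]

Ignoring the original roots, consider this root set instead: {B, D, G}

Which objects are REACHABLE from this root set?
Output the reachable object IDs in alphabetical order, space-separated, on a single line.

Answer: B C D E F G

Derivation:
Roots: B D G
Mark B: refs=F, marked=B
Mark D: refs=E G, marked=B D
Mark G: refs=D E, marked=B D G
Mark F: refs=F, marked=B D F G
Mark E: refs=E C, marked=B D E F G
Mark C: refs=G, marked=B C D E F G
Unmarked (collected): A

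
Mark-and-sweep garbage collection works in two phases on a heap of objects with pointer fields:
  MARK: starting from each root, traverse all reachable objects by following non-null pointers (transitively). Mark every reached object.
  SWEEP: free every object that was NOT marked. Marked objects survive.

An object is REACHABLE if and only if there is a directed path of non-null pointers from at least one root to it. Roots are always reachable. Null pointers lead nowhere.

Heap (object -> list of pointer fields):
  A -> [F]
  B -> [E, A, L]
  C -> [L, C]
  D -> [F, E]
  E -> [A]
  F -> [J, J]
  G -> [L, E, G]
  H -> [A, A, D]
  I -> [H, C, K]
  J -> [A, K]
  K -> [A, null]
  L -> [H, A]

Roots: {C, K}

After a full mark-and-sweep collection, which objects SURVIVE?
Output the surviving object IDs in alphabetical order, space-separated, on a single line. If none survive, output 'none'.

Answer: A C D E F H J K L

Derivation:
Roots: C K
Mark C: refs=L C, marked=C
Mark K: refs=A null, marked=C K
Mark L: refs=H A, marked=C K L
Mark A: refs=F, marked=A C K L
Mark H: refs=A A D, marked=A C H K L
Mark F: refs=J J, marked=A C F H K L
Mark D: refs=F E, marked=A C D F H K L
Mark J: refs=A K, marked=A C D F H J K L
Mark E: refs=A, marked=A C D E F H J K L
Unmarked (collected): B G I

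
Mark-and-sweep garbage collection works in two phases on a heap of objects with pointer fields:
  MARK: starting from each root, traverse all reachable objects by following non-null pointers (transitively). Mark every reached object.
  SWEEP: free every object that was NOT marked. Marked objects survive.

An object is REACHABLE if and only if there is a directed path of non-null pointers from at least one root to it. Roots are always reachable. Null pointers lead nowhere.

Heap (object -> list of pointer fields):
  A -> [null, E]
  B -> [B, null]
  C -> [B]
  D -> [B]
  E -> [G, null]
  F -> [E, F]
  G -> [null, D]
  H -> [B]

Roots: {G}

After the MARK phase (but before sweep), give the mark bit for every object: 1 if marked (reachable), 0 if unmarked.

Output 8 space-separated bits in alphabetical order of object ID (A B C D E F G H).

Roots: G
Mark G: refs=null D, marked=G
Mark D: refs=B, marked=D G
Mark B: refs=B null, marked=B D G
Unmarked (collected): A C E F H

Answer: 0 1 0 1 0 0 1 0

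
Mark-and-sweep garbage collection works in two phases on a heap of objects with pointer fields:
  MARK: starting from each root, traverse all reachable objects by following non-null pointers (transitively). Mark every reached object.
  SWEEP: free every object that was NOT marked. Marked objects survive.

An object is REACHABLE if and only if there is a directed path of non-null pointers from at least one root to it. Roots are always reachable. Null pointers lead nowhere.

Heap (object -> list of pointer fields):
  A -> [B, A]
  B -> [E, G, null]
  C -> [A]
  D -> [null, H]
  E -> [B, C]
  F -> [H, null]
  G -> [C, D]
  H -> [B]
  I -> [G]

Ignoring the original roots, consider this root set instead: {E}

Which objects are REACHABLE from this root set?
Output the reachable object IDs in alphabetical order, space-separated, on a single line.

Answer: A B C D E G H

Derivation:
Roots: E
Mark E: refs=B C, marked=E
Mark B: refs=E G null, marked=B E
Mark C: refs=A, marked=B C E
Mark G: refs=C D, marked=B C E G
Mark A: refs=B A, marked=A B C E G
Mark D: refs=null H, marked=A B C D E G
Mark H: refs=B, marked=A B C D E G H
Unmarked (collected): F I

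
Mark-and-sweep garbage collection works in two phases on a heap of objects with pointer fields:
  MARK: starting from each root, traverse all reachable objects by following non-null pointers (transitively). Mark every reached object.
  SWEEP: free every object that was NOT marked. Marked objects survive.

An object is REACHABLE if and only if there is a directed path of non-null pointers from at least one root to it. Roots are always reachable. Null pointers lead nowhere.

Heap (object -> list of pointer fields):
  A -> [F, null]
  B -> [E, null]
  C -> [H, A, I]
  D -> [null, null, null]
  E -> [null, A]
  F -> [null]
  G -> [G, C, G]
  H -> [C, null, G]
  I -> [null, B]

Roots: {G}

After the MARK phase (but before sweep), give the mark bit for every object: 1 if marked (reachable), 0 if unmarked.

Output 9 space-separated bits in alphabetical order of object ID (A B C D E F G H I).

Roots: G
Mark G: refs=G C G, marked=G
Mark C: refs=H A I, marked=C G
Mark H: refs=C null G, marked=C G H
Mark A: refs=F null, marked=A C G H
Mark I: refs=null B, marked=A C G H I
Mark F: refs=null, marked=A C F G H I
Mark B: refs=E null, marked=A B C F G H I
Mark E: refs=null A, marked=A B C E F G H I
Unmarked (collected): D

Answer: 1 1 1 0 1 1 1 1 1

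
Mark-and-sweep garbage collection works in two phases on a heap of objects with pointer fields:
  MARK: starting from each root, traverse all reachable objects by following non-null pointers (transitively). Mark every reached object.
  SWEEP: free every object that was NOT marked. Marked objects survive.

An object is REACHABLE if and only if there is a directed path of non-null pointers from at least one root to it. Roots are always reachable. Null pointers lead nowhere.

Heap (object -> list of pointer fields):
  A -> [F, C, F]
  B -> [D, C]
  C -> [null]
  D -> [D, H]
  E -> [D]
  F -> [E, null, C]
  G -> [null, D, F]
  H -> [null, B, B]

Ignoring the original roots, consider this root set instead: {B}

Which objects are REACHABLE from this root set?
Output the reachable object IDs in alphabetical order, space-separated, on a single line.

Answer: B C D H

Derivation:
Roots: B
Mark B: refs=D C, marked=B
Mark D: refs=D H, marked=B D
Mark C: refs=null, marked=B C D
Mark H: refs=null B B, marked=B C D H
Unmarked (collected): A E F G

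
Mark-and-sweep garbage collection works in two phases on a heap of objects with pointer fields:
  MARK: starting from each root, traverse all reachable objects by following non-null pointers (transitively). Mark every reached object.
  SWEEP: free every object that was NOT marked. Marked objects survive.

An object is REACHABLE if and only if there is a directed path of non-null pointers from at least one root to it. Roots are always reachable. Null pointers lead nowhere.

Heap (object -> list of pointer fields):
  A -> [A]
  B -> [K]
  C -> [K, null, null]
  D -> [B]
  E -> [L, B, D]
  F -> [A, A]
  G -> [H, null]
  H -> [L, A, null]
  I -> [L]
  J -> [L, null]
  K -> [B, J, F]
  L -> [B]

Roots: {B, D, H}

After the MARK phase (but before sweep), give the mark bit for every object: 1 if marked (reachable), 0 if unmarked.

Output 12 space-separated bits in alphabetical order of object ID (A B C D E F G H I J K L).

Answer: 1 1 0 1 0 1 0 1 0 1 1 1

Derivation:
Roots: B D H
Mark B: refs=K, marked=B
Mark D: refs=B, marked=B D
Mark H: refs=L A null, marked=B D H
Mark K: refs=B J F, marked=B D H K
Mark L: refs=B, marked=B D H K L
Mark A: refs=A, marked=A B D H K L
Mark J: refs=L null, marked=A B D H J K L
Mark F: refs=A A, marked=A B D F H J K L
Unmarked (collected): C E G I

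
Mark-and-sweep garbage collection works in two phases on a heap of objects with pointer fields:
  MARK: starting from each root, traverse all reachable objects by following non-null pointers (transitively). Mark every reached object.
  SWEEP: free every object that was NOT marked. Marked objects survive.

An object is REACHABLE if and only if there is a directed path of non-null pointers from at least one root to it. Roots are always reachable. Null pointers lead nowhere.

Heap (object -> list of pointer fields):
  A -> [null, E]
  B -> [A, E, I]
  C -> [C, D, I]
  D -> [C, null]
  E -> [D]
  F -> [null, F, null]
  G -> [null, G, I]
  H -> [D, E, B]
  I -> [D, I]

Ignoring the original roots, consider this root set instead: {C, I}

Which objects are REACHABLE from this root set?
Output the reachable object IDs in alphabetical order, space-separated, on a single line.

Answer: C D I

Derivation:
Roots: C I
Mark C: refs=C D I, marked=C
Mark I: refs=D I, marked=C I
Mark D: refs=C null, marked=C D I
Unmarked (collected): A B E F G H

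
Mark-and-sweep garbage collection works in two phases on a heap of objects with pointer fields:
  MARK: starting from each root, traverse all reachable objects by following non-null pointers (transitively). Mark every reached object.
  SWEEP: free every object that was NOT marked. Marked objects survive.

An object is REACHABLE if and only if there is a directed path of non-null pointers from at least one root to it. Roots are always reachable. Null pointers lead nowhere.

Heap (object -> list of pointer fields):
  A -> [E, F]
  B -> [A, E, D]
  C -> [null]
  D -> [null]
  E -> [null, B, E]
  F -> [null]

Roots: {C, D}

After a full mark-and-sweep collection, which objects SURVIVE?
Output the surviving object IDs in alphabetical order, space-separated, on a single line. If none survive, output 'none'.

Answer: C D

Derivation:
Roots: C D
Mark C: refs=null, marked=C
Mark D: refs=null, marked=C D
Unmarked (collected): A B E F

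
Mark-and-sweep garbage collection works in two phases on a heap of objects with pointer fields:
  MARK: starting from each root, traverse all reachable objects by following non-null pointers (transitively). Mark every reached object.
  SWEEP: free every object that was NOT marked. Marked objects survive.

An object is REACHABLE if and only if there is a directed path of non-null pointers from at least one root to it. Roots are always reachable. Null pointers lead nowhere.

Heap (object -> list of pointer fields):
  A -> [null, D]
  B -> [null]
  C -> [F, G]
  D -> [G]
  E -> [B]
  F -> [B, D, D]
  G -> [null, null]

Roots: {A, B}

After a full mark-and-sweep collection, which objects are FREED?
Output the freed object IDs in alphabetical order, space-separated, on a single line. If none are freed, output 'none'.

Answer: C E F

Derivation:
Roots: A B
Mark A: refs=null D, marked=A
Mark B: refs=null, marked=A B
Mark D: refs=G, marked=A B D
Mark G: refs=null null, marked=A B D G
Unmarked (collected): C E F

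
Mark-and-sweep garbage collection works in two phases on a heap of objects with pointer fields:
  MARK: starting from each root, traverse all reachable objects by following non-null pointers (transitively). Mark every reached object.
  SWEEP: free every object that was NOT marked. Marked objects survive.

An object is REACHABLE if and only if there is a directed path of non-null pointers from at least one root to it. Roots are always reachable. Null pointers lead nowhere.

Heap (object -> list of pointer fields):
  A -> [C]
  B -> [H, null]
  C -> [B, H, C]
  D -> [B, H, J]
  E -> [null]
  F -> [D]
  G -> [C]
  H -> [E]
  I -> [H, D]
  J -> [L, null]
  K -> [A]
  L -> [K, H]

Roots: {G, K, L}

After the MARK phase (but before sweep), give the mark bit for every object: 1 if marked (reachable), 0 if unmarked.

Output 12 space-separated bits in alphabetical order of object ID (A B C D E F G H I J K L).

Roots: G K L
Mark G: refs=C, marked=G
Mark K: refs=A, marked=G K
Mark L: refs=K H, marked=G K L
Mark C: refs=B H C, marked=C G K L
Mark A: refs=C, marked=A C G K L
Mark H: refs=E, marked=A C G H K L
Mark B: refs=H null, marked=A B C G H K L
Mark E: refs=null, marked=A B C E G H K L
Unmarked (collected): D F I J

Answer: 1 1 1 0 1 0 1 1 0 0 1 1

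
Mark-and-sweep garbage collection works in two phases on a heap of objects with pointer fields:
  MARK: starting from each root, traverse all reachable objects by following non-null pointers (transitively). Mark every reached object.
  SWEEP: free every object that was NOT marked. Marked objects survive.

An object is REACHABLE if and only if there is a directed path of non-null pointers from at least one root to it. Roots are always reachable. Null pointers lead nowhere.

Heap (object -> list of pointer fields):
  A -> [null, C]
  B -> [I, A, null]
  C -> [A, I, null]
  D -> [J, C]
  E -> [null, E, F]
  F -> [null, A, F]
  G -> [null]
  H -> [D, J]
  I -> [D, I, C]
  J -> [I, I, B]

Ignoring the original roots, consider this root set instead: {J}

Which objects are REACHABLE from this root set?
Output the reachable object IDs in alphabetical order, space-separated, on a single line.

Roots: J
Mark J: refs=I I B, marked=J
Mark I: refs=D I C, marked=I J
Mark B: refs=I A null, marked=B I J
Mark D: refs=J C, marked=B D I J
Mark C: refs=A I null, marked=B C D I J
Mark A: refs=null C, marked=A B C D I J
Unmarked (collected): E F G H

Answer: A B C D I J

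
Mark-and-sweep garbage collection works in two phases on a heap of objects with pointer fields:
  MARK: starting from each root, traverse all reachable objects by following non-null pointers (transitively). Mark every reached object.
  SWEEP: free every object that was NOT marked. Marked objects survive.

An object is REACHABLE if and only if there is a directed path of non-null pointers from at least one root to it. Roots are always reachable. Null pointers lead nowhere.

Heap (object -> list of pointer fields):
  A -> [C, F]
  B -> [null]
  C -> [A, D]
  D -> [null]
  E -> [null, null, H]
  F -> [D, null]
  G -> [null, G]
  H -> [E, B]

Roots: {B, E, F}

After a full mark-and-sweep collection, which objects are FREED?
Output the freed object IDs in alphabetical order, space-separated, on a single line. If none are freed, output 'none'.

Answer: A C G

Derivation:
Roots: B E F
Mark B: refs=null, marked=B
Mark E: refs=null null H, marked=B E
Mark F: refs=D null, marked=B E F
Mark H: refs=E B, marked=B E F H
Mark D: refs=null, marked=B D E F H
Unmarked (collected): A C G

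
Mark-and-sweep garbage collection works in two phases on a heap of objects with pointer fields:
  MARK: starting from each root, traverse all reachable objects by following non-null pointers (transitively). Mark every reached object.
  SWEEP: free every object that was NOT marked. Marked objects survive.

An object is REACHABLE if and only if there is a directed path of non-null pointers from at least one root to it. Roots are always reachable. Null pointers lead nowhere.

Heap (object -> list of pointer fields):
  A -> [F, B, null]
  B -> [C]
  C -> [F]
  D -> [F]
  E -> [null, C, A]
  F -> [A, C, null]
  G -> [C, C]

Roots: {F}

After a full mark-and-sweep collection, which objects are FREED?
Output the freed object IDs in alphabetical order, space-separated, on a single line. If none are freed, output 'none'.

Roots: F
Mark F: refs=A C null, marked=F
Mark A: refs=F B null, marked=A F
Mark C: refs=F, marked=A C F
Mark B: refs=C, marked=A B C F
Unmarked (collected): D E G

Answer: D E G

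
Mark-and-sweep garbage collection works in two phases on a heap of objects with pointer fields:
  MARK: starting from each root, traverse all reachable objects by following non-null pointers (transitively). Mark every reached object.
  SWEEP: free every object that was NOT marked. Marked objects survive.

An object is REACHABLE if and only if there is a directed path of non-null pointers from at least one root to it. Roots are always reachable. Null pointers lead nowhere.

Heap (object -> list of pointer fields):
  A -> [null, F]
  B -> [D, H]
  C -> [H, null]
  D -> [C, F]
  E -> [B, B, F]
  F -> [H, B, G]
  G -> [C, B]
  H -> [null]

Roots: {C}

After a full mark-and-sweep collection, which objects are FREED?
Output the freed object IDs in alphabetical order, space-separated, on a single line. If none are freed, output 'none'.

Roots: C
Mark C: refs=H null, marked=C
Mark H: refs=null, marked=C H
Unmarked (collected): A B D E F G

Answer: A B D E F G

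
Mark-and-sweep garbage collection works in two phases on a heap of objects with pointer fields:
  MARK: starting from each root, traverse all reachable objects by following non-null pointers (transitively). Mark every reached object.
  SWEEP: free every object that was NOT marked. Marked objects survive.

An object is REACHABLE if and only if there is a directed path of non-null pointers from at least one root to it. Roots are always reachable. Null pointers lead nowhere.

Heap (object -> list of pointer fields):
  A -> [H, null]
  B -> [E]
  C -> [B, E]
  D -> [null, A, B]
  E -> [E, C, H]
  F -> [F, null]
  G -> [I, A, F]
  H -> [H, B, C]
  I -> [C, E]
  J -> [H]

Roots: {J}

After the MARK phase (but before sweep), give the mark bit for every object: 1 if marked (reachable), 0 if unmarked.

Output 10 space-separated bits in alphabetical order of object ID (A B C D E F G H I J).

Answer: 0 1 1 0 1 0 0 1 0 1

Derivation:
Roots: J
Mark J: refs=H, marked=J
Mark H: refs=H B C, marked=H J
Mark B: refs=E, marked=B H J
Mark C: refs=B E, marked=B C H J
Mark E: refs=E C H, marked=B C E H J
Unmarked (collected): A D F G I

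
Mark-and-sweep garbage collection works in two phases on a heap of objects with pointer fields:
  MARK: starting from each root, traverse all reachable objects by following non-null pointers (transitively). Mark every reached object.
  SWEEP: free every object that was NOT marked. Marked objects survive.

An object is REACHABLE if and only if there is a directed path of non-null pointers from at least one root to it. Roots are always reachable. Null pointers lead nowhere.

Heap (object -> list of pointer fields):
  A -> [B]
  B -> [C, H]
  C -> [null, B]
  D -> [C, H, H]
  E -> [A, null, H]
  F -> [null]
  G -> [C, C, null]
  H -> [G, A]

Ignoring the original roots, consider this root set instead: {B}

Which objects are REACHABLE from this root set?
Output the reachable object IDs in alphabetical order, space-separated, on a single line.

Answer: A B C G H

Derivation:
Roots: B
Mark B: refs=C H, marked=B
Mark C: refs=null B, marked=B C
Mark H: refs=G A, marked=B C H
Mark G: refs=C C null, marked=B C G H
Mark A: refs=B, marked=A B C G H
Unmarked (collected): D E F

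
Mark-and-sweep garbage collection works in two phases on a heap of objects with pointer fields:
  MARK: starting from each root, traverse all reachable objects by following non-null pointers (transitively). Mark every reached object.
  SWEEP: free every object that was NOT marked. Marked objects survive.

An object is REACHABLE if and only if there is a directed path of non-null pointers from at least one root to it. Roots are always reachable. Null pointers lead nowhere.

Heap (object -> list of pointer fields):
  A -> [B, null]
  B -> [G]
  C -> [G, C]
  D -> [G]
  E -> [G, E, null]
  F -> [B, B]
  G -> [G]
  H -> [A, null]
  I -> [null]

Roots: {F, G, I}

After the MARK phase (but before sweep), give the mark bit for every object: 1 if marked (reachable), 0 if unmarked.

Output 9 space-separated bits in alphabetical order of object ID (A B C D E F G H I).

Roots: F G I
Mark F: refs=B B, marked=F
Mark G: refs=G, marked=F G
Mark I: refs=null, marked=F G I
Mark B: refs=G, marked=B F G I
Unmarked (collected): A C D E H

Answer: 0 1 0 0 0 1 1 0 1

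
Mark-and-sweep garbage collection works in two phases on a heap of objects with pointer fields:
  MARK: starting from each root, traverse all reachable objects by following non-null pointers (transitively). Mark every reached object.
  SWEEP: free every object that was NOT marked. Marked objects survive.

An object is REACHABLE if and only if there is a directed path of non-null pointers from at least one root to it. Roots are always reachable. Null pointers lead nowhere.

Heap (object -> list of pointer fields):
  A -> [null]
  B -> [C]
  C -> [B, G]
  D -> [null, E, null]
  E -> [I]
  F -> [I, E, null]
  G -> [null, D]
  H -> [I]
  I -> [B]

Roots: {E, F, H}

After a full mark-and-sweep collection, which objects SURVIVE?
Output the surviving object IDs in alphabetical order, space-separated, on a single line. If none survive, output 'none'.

Answer: B C D E F G H I

Derivation:
Roots: E F H
Mark E: refs=I, marked=E
Mark F: refs=I E null, marked=E F
Mark H: refs=I, marked=E F H
Mark I: refs=B, marked=E F H I
Mark B: refs=C, marked=B E F H I
Mark C: refs=B G, marked=B C E F H I
Mark G: refs=null D, marked=B C E F G H I
Mark D: refs=null E null, marked=B C D E F G H I
Unmarked (collected): A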